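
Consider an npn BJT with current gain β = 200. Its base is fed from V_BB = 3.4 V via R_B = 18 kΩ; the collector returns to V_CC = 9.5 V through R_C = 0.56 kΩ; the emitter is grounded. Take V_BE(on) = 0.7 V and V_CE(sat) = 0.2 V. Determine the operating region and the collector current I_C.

Assume active: I_B = (3.4 − 0.7)/18 = 0.15 mA, giving I_C = β·I_B = 30 mA.
But then V_CE = 9.5 − 30×0.56 = -7.3 V < V_CE(sat) = 0.2 V — impossible in the active region.
So the transistor is saturated. With V_CE = 0.2 V, I_C = (V_CC − 0.2)/R_C = 9.3/0.56 = 16.6 mA.
Check: β·I_B = 30 mA > I_C = 16.6 mA, confirming saturation.

saturation; I_C ≈ 17 mA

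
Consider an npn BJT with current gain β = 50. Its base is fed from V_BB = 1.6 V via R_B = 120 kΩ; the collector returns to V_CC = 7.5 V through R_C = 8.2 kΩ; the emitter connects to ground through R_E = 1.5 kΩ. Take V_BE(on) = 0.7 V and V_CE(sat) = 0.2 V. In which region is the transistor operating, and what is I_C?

active; I_C ≈ 0.23 mA

Assume active. Base-emitter loop: I_B = (V_BB − V_BE)/(R_B + (β+1)R_E) = (1.6 − 0.7)/(120 + 51×1.5) = 0.00458 mA.
I_C = β·I_B = 50×0.00458 = 0.229 mA.
V_CE = V_CC − I_C·R_C − I_E·R_E = 7.5 − 0.229×8.2 − 0.234×1.5 = 5.27 V > V_CE(sat), so the active-region assumption holds.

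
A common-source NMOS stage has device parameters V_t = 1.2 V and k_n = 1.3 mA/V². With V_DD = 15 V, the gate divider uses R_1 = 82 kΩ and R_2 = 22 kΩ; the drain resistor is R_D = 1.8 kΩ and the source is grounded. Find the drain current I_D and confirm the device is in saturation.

V_G = V_DD·R_2/(R_1+R_2) = 15×22/104 = 3.17 V. With the source grounded, V_GS = V_G = 3.17 V.
Assume saturation: I_D = (k_n/2)(V_GS − V_t)² = (1.3/2)×(3.17 − 1.2)² = 0.65×1.97² = 2.53 mA.
V_DS = V_DD − I_D·R_D = 15 − 2.53×1.8 = 10.4 V.
Saturation requires V_DS ≥ V_GS − V_t = 1.97 V; 10.4 ≥ 1.97 ✓.

I_D ≈ 2.5 mA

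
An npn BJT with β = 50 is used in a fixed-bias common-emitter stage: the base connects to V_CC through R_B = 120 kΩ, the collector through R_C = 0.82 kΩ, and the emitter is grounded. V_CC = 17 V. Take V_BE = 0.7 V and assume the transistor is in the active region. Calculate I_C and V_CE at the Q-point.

I_C ≈ 6.8 mA, V_CE ≈ 11 V

Base loop: V_CC = I_B·R_B + V_BE, so I_B = (17 − 0.7)/120 kΩ = 0.136 mA.
In the active region I_C = β·I_B = 50 × 0.136 = 6.79 mA.
Collector loop: V_CE = V_CC − I_C·R_C = 17 − 6.79×0.82 = 11.4 V.
Since V_CE = 11.4 V > V_CE(sat) ≈ 0.2 V, the transistor is in the active region as assumed.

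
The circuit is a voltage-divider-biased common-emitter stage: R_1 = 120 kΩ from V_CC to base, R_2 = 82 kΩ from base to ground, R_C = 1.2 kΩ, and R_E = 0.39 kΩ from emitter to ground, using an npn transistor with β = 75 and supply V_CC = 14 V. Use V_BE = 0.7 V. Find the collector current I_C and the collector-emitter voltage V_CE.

Thevenize the base divider: V_Th = V_CC·R_2/(R_1+R_2) = 14×82/202 = 5.68 V, R_Th = R_1‖R_2 = 48.7 kΩ.
Base-emitter loop: V_Th = I_B·R_Th + V_BE + (β+1)I_B·R_E, so I_B = (5.68 − 0.7) / (48.7 + 76×0.39) = 0.0636 mA.
I_C = β·I_B = 75×0.0636 = 4.77 mA, and I_E = (β+1)I_B = 4.83 mA.
V_CE = V_CC − I_C·R_C − I_E·R_E = 14 − 4.77×1.2 − 4.83×0.39 = 6.39 V.
V_CE = 6.39 V > 0.2 V confirms active-region operation.

I_C ≈ 4.8 mA, V_CE ≈ 6.4 V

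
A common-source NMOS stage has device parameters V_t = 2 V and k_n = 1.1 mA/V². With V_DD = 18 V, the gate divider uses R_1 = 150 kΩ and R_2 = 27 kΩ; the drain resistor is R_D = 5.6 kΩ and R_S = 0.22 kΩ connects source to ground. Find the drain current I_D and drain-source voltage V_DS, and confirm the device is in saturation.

I_D ≈ 0.26 mA, V_DS ≈ 16 V

V_G = V_DD·R_2/(R_1+R_2) = 18×27/177 = 2.75 V.
Assume saturation: I_D = (k_n/2)(V_GS − V_t)² with V_GS = V_G − I_D·R_S = 2.75 − 0.22·I_D.
Substituting gives 0.0266·I_D² − 1.18·I_D + 0.306 = 0, with roots I_D = 0.261 or 44.1 mA.
The root I_D = 44.1 mA gives V_GS = -6.95 V ≤ V_t, so take I_D = 0.261 mA.
Then V_GS = 2.69 V and V_DS = V_DD − I_D(R_D+R_S) = 18 − 0.261×5.82 = 16.5 V.
Saturation requires V_DS ≥ V_GS − V_t = 0.688 V; 16.5 ≥ 0.688 ✓.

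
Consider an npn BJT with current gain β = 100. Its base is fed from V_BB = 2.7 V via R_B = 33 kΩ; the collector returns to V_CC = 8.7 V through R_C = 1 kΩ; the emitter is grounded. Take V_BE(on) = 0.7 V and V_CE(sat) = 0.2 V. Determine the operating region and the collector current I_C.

active; I_C ≈ 6.1 mA

Assume active. Base-emitter loop: I_B = (V_BB − V_BE)/R_B = (2.7 − 0.7)/33 = 0.0606 mA.
I_C = β·I_B = 100×0.0606 = 6.06 mA.
V_CE = V_CC − I_C·R_C = 8.7 − 6.06×1 = 2.64 V > V_CE(sat), so the active-region assumption holds.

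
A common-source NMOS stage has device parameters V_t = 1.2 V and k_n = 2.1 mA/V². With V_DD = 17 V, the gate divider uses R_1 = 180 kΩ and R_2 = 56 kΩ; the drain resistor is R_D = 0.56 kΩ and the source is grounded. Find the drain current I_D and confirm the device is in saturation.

V_G = V_DD·R_2/(R_1+R_2) = 17×56/236 = 4.03 V. With the source grounded, V_GS = V_G = 4.03 V.
Assume saturation: I_D = (k_n/2)(V_GS − V_t)² = (2.1/2)×(4.03 − 1.2)² = 1.05×2.83² = 8.43 mA.
V_DS = V_DD − I_D·R_D = 17 − 8.43×0.56 = 12.3 V.
Saturation requires V_DS ≥ V_GS − V_t = 2.83 V; 12.3 ≥ 2.83 ✓.

I_D ≈ 8.4 mA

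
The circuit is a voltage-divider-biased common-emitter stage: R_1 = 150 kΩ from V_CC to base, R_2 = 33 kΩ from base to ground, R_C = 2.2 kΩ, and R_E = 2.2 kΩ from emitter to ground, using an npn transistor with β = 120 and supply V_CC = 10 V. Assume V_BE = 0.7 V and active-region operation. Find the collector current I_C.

Thevenize the base divider: V_Th = V_CC·R_2/(R_1+R_2) = 10×33/183 = 1.8 V, R_Th = R_1‖R_2 = 27 kΩ.
Base-emitter loop: V_Th = I_B·R_Th + V_BE + (β+1)I_B·R_E, so I_B = (1.8 − 0.7) / (27 + 121×2.2) = 0.00376 mA.
I_C = β·I_B = 120×0.00376 = 0.451 mA, and I_E = (β+1)I_B = 0.455 mA.
V_CE = V_CC − I_C·R_C − I_E·R_E = 10 − 0.451×2.2 − 0.455×2.2 = 8.01 V.
V_CE = 8.01 V > 0.2 V confirms active-region operation.

I_C ≈ 0.45 mA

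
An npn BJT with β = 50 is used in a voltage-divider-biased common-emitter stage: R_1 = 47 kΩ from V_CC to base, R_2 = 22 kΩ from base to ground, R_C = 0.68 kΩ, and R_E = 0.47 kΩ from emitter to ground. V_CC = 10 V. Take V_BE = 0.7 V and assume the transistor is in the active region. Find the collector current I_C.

I_C ≈ 3.2 mA

Thevenize the base divider: V_Th = V_CC·R_2/(R_1+R_2) = 10×22/69 = 3.19 V, R_Th = R_1‖R_2 = 15 kΩ.
Base-emitter loop: V_Th = I_B·R_Th + V_BE + (β+1)I_B·R_E, so I_B = (3.19 − 0.7) / (15 + 51×0.47) = 0.0639 mA.
I_C = β·I_B = 50×0.0639 = 3.19 mA, and I_E = (β+1)I_B = 3.26 mA.
V_CE = V_CC − I_C·R_C − I_E·R_E = 10 − 3.19×0.68 − 3.26×0.47 = 6.3 V.
V_CE = 6.3 V > 0.2 V confirms active-region operation.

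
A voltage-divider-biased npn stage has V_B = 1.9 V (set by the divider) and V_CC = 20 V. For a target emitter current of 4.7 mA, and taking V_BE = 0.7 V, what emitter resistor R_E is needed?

R_E ≈ 0.26 kΩ

V_E = V_B − V_BE = 1.9 − 0.7 = 1.2 V.
R_E = V_E / I_E = 1.2 / 4.7 = 0.255 kΩ.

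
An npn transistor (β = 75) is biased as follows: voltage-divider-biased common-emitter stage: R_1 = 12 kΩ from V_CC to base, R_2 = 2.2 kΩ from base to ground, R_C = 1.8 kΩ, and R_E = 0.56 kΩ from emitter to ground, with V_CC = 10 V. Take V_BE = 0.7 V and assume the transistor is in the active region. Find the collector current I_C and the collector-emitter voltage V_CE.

Thevenize the base divider: V_Th = V_CC·R_2/(R_1+R_2) = 10×2.2/14.2 = 1.55 V, R_Th = R_1‖R_2 = 1.86 kΩ.
Base-emitter loop: V_Th = I_B·R_Th + V_BE + (β+1)I_B·R_E, so I_B = (1.55 − 0.7) / (1.86 + 76×0.56) = 0.0191 mA.
I_C = β·I_B = 75×0.0191 = 1.43 mA, and I_E = (β+1)I_B = 1.45 mA.
V_CE = V_CC − I_C·R_C − I_E·R_E = 10 − 1.43×1.8 − 1.45×0.56 = 6.61 V.
V_CE = 6.61 V > 0.2 V confirms active-region operation.

I_C ≈ 1.4 mA, V_CE ≈ 6.6 V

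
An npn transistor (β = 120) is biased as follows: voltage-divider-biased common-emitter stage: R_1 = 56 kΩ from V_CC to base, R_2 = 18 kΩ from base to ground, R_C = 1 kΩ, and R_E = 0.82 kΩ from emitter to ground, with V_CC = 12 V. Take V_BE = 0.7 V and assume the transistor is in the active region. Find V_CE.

Thevenize the base divider: V_Th = V_CC·R_2/(R_1+R_2) = 12×18/74 = 2.92 V, R_Th = R_1‖R_2 = 13.6 kΩ.
Base-emitter loop: V_Th = I_B·R_Th + V_BE + (β+1)I_B·R_E, so I_B = (2.92 − 0.7) / (13.6 + 121×0.82) = 0.0197 mA.
I_C = β·I_B = 120×0.0197 = 2.36 mA, and I_E = (β+1)I_B = 2.38 mA.
V_CE = V_CC − I_C·R_C − I_E·R_E = 12 − 2.36×1 − 2.38×0.82 = 7.69 V.
V_CE = 7.69 V > 0.2 V confirms active-region operation.

V_CE ≈ 7.7 V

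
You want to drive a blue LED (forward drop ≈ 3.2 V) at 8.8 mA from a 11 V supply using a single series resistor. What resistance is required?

The resistor drops V_S − V_D = 11 − 3.2 = 7.8 V at 8.8 mA.
R = 7.8 V / 8.8 mA = 0.886 kΩ.

R ≈ 0.89 kΩ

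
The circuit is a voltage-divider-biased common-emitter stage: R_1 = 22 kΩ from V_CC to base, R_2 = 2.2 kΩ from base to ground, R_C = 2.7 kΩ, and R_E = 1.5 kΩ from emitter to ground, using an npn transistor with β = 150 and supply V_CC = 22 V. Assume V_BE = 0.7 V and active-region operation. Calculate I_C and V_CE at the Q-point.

Thevenize the base divider: V_Th = V_CC·R_2/(R_1+R_2) = 22×2.2/24.2 = 2 V, R_Th = R_1‖R_2 = 2 kΩ.
Base-emitter loop: V_Th = I_B·R_Th + V_BE + (β+1)I_B·R_E, so I_B = (2 − 0.7) / (2 + 151×1.5) = 0.00569 mA.
I_C = β·I_B = 150×0.00569 = 0.853 mA, and I_E = (β+1)I_B = 0.859 mA.
V_CE = V_CC − I_C·R_C − I_E·R_E = 22 − 0.853×2.7 − 0.859×1.5 = 18.4 V.
V_CE = 18.4 V > 0.2 V confirms active-region operation.

I_C ≈ 0.85 mA, V_CE ≈ 18 V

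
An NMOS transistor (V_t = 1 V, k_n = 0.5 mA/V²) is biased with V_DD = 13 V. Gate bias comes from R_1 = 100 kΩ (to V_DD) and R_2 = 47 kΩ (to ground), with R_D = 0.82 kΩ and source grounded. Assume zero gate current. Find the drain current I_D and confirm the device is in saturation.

V_G = V_DD·R_2/(R_1+R_2) = 13×47/147 = 4.16 V. With the source grounded, V_GS = V_G = 4.16 V.
Assume saturation: I_D = (k_n/2)(V_GS − V_t)² = (0.5/2)×(4.16 − 1)² = 0.25×3.16² = 2.49 mA.
V_DS = V_DD − I_D·R_D = 13 − 2.49×0.82 = 11 V.
Saturation requires V_DS ≥ V_GS − V_t = 3.16 V; 11 ≥ 3.16 ✓.

I_D ≈ 2.5 mA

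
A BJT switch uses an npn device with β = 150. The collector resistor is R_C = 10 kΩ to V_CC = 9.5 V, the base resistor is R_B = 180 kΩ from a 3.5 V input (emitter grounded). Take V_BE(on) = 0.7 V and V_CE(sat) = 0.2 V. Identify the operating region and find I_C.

Assume active: I_B = (3.5 − 0.7)/180 = 0.0156 mA, giving I_C = β·I_B = 2.33 mA.
But then V_CE = 9.5 − 2.33×10 = -13.8 V < V_CE(sat) = 0.2 V — impossible in the active region.
So the transistor is saturated. With V_CE = 0.2 V, I_C = (V_CC − 0.2)/R_C = 9.3/10 = 0.93 mA.
Check: β·I_B = 2.33 mA > I_C = 0.93 mA, confirming saturation.

saturation; I_C ≈ 0.93 mA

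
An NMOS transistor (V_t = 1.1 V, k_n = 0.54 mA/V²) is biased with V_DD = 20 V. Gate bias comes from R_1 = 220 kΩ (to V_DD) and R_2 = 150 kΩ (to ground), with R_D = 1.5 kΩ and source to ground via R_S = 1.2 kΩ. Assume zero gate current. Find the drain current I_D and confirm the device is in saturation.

V_G = V_DD·R_2/(R_1+R_2) = 20×150/370 = 8.11 V.
Assume saturation: I_D = (k_n/2)(V_GS − V_t)² with V_GS = V_G − I_D·R_S = 8.11 − 1.2·I_D.
Substituting gives 0.389·I_D² − 5.54·I_D + 13.3 = 0, with roots I_D = 3.04 or 11.2 mA.
The root I_D = 11.2 mA gives V_GS = -5.34 V ≤ V_t, so take I_D = 3.04 mA.
Then V_GS = 4.46 V and V_DS = V_DD − I_D(R_D+R_S) = 20 − 3.04×2.7 = 11.8 V.
Saturation requires V_DS ≥ V_GS − V_t = 3.36 V; 11.8 ≥ 3.36 ✓.

I_D ≈ 3 mA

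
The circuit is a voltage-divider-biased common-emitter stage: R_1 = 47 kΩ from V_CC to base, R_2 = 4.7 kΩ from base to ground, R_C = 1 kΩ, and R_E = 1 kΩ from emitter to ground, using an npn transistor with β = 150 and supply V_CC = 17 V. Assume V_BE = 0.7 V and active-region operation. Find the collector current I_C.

Thevenize the base divider: V_Th = V_CC·R_2/(R_1+R_2) = 17×4.7/51.7 = 1.55 V, R_Th = R_1‖R_2 = 4.27 kΩ.
Base-emitter loop: V_Th = I_B·R_Th + V_BE + (β+1)I_B·R_E, so I_B = (1.55 − 0.7) / (4.27 + 151×1) = 0.00544 mA.
I_C = β·I_B = 150×0.00544 = 0.817 mA, and I_E = (β+1)I_B = 0.822 mA.
V_CE = V_CC − I_C·R_C − I_E·R_E = 17 − 0.817×1 − 0.822×1 = 15.4 V.
V_CE = 15.4 V > 0.2 V confirms active-region operation.

I_C ≈ 0.82 mA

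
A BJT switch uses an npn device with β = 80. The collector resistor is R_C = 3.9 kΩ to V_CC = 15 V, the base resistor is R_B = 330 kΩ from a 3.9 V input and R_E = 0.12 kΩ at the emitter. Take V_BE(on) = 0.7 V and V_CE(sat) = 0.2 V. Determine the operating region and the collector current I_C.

Assume active. Base-emitter loop: I_B = (V_BB − V_BE)/(R_B + (β+1)R_E) = (3.9 − 0.7)/(330 + 81×0.12) = 0.00942 mA.
I_C = β·I_B = 80×0.00942 = 0.754 mA.
V_CE = V_CC − I_C·R_C − I_E·R_E = 15 − 0.754×3.9 − 0.763×0.12 = 12 V > V_CE(sat), so the active-region assumption holds.

active; I_C ≈ 0.75 mA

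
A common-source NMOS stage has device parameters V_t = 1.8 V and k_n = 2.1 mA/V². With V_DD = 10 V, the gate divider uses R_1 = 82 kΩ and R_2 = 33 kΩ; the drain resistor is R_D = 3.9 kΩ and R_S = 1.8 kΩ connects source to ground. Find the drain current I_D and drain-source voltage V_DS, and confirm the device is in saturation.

I_D ≈ 0.3 mA, V_DS ≈ 8.3 V

V_G = V_DD·R_2/(R_1+R_2) = 10×33/115 = 2.87 V.
Assume saturation: I_D = (k_n/2)(V_GS − V_t)² with V_GS = V_G − I_D·R_S = 2.87 − 1.8·I_D.
Substituting gives 3.4·I_D² − 5.04·I_D + 1.2 = 0, with roots I_D = 0.298 or 1.18 mA.
The root I_D = 1.18 mA gives V_GS = 0.738 V ≤ V_t, so take I_D = 0.298 mA.
Then V_GS = 2.33 V and V_DS = V_DD − I_D(R_D+R_S) = 10 − 0.298×5.7 = 8.3 V.
Saturation requires V_DS ≥ V_GS − V_t = 0.533 V; 8.3 ≥ 0.533 ✓.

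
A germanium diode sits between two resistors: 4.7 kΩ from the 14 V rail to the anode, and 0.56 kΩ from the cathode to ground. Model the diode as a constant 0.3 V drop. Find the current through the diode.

The two resistors are in series with the diode, so KVL gives 14 = I·4.7 + 0.3 + I·0.56.
I = (14 − 0.3) / (4.7 + 0.56) kΩ = 13.7 / 5.26 = 2.6 mA.

I ≈ 2.6 mA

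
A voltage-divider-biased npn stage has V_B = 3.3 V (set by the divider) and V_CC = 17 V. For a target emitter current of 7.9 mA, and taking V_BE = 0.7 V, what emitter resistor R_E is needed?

V_E = V_B − V_BE = 3.3 − 0.7 = 2.6 V.
R_E = V_E / I_E = 2.6 / 7.9 = 0.329 kΩ.

R_E ≈ 0.33 kΩ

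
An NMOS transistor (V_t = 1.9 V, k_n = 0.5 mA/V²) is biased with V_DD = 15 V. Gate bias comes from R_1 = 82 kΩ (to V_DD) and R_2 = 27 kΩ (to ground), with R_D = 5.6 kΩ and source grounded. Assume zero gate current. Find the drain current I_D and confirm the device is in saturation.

V_G = V_DD·R_2/(R_1+R_2) = 15×27/109 = 3.72 V. With the source grounded, V_GS = V_G = 3.72 V.
Assume saturation: I_D = (k_n/2)(V_GS − V_t)² = (0.5/2)×(3.72 − 1.9)² = 0.25×1.82² = 0.824 mA.
V_DS = V_DD − I_D·R_D = 15 − 0.824×5.6 = 10.4 V.
Saturation requires V_DS ≥ V_GS − V_t = 1.82 V; 10.4 ≥ 1.82 ✓.

I_D ≈ 0.82 mA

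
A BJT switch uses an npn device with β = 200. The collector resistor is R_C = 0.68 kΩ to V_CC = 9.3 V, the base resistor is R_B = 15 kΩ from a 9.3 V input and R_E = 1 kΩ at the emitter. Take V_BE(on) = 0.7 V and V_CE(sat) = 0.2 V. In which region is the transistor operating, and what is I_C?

saturation; I_C ≈ 5.3 mA

Assume active: I_B = (9.3 − 0.7)/(15 + 201×1) = 0.0398 mA, I_C = β·I_B = 7.96 mA.
Then V_CE = 9.3 − 7.96×0.68 − 8×1 = -4.12 V < 0.2 V — the active assumption fails.
Re-solve with V_CE = 0.2 V. KCL at the emitter: V_E/R_E = (V_BB−0.7−V_E)/R_B + (V_CC−0.2−V_E)/R_C, giving V_E = 5.5 V.
I_C = (V_CC − 0.2 − V_E)/R_C = (9.1 − 5.5)/0.68 = 5.29 mA.
Check: I_B = (8.6 − 5.5)/15 = 0.207 mA, and β·I_B = 41.3 mA > I_C, confirming saturation.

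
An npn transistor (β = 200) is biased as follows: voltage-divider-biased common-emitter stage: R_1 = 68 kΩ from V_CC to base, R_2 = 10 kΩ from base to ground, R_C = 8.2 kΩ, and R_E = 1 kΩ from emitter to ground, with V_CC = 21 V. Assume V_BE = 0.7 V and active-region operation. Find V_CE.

Thevenize the base divider: V_Th = V_CC·R_2/(R_1+R_2) = 21×10/78 = 2.69 V, R_Th = R_1‖R_2 = 8.72 kΩ.
Base-emitter loop: V_Th = I_B·R_Th + V_BE + (β+1)I_B·R_E, so I_B = (2.69 − 0.7) / (8.72 + 201×1) = 0.0095 mA.
I_C = β·I_B = 200×0.0095 = 1.9 mA, and I_E = (β+1)I_B = 1.91 mA.
V_CE = V_CC − I_C·R_C − I_E·R_E = 21 − 1.9×8.2 − 1.91×1 = 3.51 V.
V_CE = 3.51 V > 0.2 V confirms active-region operation.

V_CE ≈ 3.5 V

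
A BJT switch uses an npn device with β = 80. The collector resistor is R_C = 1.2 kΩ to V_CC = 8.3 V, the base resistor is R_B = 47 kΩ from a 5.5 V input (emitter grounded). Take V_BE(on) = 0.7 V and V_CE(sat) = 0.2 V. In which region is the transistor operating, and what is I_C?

Assume active: I_B = (5.5 − 0.7)/47 = 0.102 mA, giving I_C = β·I_B = 8.17 mA.
But then V_CE = 8.3 − 8.17×1.2 = -1.5 V < V_CE(sat) = 0.2 V — impossible in the active region.
So the transistor is saturated. With V_CE = 0.2 V, I_C = (V_CC − 0.2)/R_C = 8.1/1.2 = 6.75 mA.
Check: β·I_B = 8.17 mA > I_C = 6.75 mA, confirming saturation.

saturation; I_C ≈ 6.8 mA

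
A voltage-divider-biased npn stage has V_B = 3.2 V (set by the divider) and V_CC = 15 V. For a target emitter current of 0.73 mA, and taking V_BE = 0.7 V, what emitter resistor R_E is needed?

R_E ≈ 3.4 kΩ

V_E = V_B − V_BE = 3.2 − 0.7 = 2.5 V.
R_E = V_E / I_E = 2.5 / 0.73 = 3.42 kΩ.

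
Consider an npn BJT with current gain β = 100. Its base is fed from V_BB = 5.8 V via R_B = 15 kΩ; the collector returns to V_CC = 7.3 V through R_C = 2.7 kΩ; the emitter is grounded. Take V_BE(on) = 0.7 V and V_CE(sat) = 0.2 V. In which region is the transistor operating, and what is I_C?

Assume active: I_B = (5.8 − 0.7)/15 = 0.34 mA, giving I_C = β·I_B = 34 mA.
But then V_CE = 7.3 − 34×2.7 = -84.5 V < V_CE(sat) = 0.2 V — impossible in the active region.
So the transistor is saturated. With V_CE = 0.2 V, I_C = (V_CC − 0.2)/R_C = 7.1/2.7 = 2.63 mA.
Check: β·I_B = 34 mA > I_C = 2.63 mA, confirming saturation.

saturation; I_C ≈ 2.6 mA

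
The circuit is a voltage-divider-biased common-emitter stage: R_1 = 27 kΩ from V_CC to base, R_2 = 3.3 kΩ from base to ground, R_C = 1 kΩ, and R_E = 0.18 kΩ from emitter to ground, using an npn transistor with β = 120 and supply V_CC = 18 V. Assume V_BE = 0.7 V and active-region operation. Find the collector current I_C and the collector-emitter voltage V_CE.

Thevenize the base divider: V_Th = V_CC·R_2/(R_1+R_2) = 18×3.3/30.3 = 1.96 V, R_Th = R_1‖R_2 = 2.94 kΩ.
Base-emitter loop: V_Th = I_B·R_Th + V_BE + (β+1)I_B·R_E, so I_B = (1.96 − 0.7) / (2.94 + 121×0.18) = 0.051 mA.
I_C = β·I_B = 120×0.051 = 6.12 mA, and I_E = (β+1)I_B = 6.17 mA.
V_CE = V_CC − I_C·R_C − I_E·R_E = 18 − 6.12×1 − 6.17×0.18 = 10.8 V.
V_CE = 10.8 V > 0.2 V confirms active-region operation.

I_C ≈ 6.1 mA, V_CE ≈ 11 V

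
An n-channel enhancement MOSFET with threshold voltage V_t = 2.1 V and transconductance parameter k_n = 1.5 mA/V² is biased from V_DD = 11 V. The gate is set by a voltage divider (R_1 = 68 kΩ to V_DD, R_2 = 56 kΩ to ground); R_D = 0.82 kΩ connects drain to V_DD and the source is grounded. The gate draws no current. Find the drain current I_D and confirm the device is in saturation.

I_D ≈ 6.2 mA

V_G = V_DD·R_2/(R_1+R_2) = 11×56/124 = 4.97 V. With the source grounded, V_GS = V_G = 4.97 V.
Assume saturation: I_D = (k_n/2)(V_GS − V_t)² = (1.5/2)×(4.97 − 2.1)² = 0.75×2.87² = 6.17 mA.
V_DS = V_DD − I_D·R_D = 11 − 6.17×0.82 = 5.94 V.
Saturation requires V_DS ≥ V_GS − V_t = 2.87 V; 5.94 ≥ 2.87 ✓.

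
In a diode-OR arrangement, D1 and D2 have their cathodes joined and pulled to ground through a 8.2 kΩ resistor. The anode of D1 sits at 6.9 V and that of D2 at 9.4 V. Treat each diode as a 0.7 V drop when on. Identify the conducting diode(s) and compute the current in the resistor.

Only D2 conducts; I_R ≈ 1.1 mA

Assume both conduct. Then node N would need to be at both 6.9−0.7 = 6.2 V and 9.4−0.7 = 8.7 V, which is impossible.
Assume only D2 conducts: V_N = 9.4 − 0.7 = 8.7 V, so I_R = 8.7/8.2 = 1.06 mA.
Check D1: its anode-to-cathode voltage is 6.9 − 8.7 = -1.8 V < 0.7 V, so it is off. The assumption is consistent.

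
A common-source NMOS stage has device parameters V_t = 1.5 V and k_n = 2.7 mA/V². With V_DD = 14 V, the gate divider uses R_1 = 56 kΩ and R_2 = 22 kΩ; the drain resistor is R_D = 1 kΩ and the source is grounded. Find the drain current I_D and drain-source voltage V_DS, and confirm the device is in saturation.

V_G = V_DD·R_2/(R_1+R_2) = 14×22/78 = 3.95 V. With the source grounded, V_GS = V_G = 3.95 V.
Assume saturation: I_D = (k_n/2)(V_GS − V_t)² = (2.7/2)×(3.95 − 1.5)² = 1.35×2.45² = 8.09 mA.
V_DS = V_DD − I_D·R_D = 14 − 8.09×1 = 5.91 V.
Saturation requires V_DS ≥ V_GS − V_t = 2.45 V; 5.91 ≥ 2.45 ✓.

I_D ≈ 8.1 mA, V_DS ≈ 5.9 V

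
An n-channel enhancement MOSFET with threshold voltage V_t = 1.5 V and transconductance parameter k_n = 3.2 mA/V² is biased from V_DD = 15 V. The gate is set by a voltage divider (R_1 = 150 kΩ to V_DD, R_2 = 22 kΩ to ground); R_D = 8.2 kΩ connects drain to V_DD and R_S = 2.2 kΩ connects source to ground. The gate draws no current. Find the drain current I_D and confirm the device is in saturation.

V_G = V_DD·R_2/(R_1+R_2) = 15×22/172 = 1.92 V.
Assume saturation: I_D = (k_n/2)(V_GS − V_t)² with V_GS = V_G − I_D·R_S = 1.92 − 2.2·I_D.
Substituting gives 7.74·I_D² − 3.95·I_D + 0.28 = 0, with roots I_D = 0.0853 or 0.424 mA.
The root I_D = 0.424 mA gives V_GS = 0.985 V ≤ V_t, so take I_D = 0.0853 mA.
Then V_GS = 1.73 V and V_DS = V_DD − I_D(R_D+R_S) = 15 − 0.0853×10.4 = 14.1 V.
Saturation requires V_DS ≥ V_GS − V_t = 0.231 V; 14.1 ≥ 0.231 ✓.

I_D ≈ 0.085 mA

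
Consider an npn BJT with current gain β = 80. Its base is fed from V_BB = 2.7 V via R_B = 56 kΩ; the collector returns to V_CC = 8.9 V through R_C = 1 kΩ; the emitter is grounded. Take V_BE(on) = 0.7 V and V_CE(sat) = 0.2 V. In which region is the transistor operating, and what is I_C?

active; I_C ≈ 2.9 mA

Assume active. Base-emitter loop: I_B = (V_BB − V_BE)/R_B = (2.7 − 0.7)/56 = 0.0357 mA.
I_C = β·I_B = 80×0.0357 = 2.86 mA.
V_CE = V_CC − I_C·R_C = 8.9 − 2.86×1 = 6.04 V > V_CE(sat), so the active-region assumption holds.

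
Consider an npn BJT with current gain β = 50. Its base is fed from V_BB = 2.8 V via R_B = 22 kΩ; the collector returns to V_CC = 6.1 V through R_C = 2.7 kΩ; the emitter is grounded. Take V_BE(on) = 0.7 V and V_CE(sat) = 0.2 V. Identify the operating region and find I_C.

saturation; I_C ≈ 2.2 mA

Assume active: I_B = (2.8 − 0.7)/22 = 0.0955 mA, giving I_C = β·I_B = 4.77 mA.
But then V_CE = 6.1 − 4.77×2.7 = -6.79 V < V_CE(sat) = 0.2 V — impossible in the active region.
So the transistor is saturated. With V_CE = 0.2 V, I_C = (V_CC − 0.2)/R_C = 5.9/2.7 = 2.19 mA.
Check: β·I_B = 4.77 mA > I_C = 2.19 mA, confirming saturation.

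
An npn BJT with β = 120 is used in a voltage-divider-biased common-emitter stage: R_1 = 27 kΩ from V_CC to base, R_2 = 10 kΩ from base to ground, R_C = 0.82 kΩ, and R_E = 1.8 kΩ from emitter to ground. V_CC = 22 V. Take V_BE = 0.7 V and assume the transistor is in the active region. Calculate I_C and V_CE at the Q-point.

I_C ≈ 2.8 mA, V_CE ≈ 15 V

Thevenize the base divider: V_Th = V_CC·R_2/(R_1+R_2) = 22×10/37 = 5.95 V, R_Th = R_1‖R_2 = 7.3 kΩ.
Base-emitter loop: V_Th = I_B·R_Th + V_BE + (β+1)I_B·R_E, so I_B = (5.95 − 0.7) / (7.3 + 121×1.8) = 0.0233 mA.
I_C = β·I_B = 120×0.0233 = 2.8 mA, and I_E = (β+1)I_B = 2.82 mA.
V_CE = V_CC − I_C·R_C − I_E·R_E = 22 − 2.8×0.82 − 2.82×1.8 = 14.6 V.
V_CE = 14.6 V > 0.2 V confirms active-region operation.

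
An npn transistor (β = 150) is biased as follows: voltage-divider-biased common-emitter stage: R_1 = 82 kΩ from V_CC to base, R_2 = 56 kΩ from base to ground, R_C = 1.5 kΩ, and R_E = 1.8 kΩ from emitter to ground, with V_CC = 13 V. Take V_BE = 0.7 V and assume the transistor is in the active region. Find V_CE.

V_CE ≈ 5.5 V

Thevenize the base divider: V_Th = V_CC·R_2/(R_1+R_2) = 13×56/138 = 5.28 V, R_Th = R_1‖R_2 = 33.3 kΩ.
Base-emitter loop: V_Th = I_B·R_Th + V_BE + (β+1)I_B·R_E, so I_B = (5.28 − 0.7) / (33.3 + 151×1.8) = 0.015 mA.
I_C = β·I_B = 150×0.015 = 2.25 mA, and I_E = (β+1)I_B = 2.26 mA.
V_CE = V_CC − I_C·R_C − I_E·R_E = 13 − 2.25×1.5 − 2.26×1.8 = 5.55 V.
V_CE = 5.55 V > 0.2 V confirms active-region operation.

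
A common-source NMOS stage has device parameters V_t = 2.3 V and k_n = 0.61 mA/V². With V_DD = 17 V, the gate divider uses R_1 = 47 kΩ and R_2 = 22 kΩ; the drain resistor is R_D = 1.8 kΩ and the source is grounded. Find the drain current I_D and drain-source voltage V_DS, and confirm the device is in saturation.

V_G = V_DD·R_2/(R_1+R_2) = 17×22/69 = 5.42 V. With the source grounded, V_GS = V_G = 5.42 V.
Assume saturation: I_D = (k_n/2)(V_GS − V_t)² = (0.61/2)×(5.42 − 2.3)² = 0.305×3.12² = 2.97 mA.
V_DS = V_DD − I_D·R_D = 17 − 2.97×1.8 = 11.7 V.
Saturation requires V_DS ≥ V_GS − V_t = 3.12 V; 11.7 ≥ 3.12 ✓.

I_D ≈ 3 mA, V_DS ≈ 12 V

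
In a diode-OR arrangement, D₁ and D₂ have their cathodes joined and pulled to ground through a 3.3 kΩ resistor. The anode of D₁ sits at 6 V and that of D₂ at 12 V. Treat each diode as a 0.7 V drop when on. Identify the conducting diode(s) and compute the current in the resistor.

Only D₂ conducts; I_R ≈ 3.4 mA

Assume both conduct. Then node N would need to be at both 6−0.7 = 5.3 V and 12−0.7 = 11.3 V, which is impossible.
Assume only D₂ conducts: V_N = 12 − 0.7 = 11.3 V, so I_R = 11.3/3.3 = 3.42 mA.
Check D₁: its anode-to-cathode voltage is 6 − 11.3 = -5.3 V < 0.7 V, so it is off. The assumption is consistent.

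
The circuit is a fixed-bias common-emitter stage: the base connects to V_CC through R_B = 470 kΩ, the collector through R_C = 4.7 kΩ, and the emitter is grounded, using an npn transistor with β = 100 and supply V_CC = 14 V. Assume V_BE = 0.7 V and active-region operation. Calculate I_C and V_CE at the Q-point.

Base loop: V_CC = I_B·R_B + V_BE, so I_B = (14 − 0.7)/470 kΩ = 0.0283 mA.
In the active region I_C = β·I_B = 100 × 0.0283 = 2.83 mA.
Collector loop: V_CE = V_CC − I_C·R_C = 14 − 2.83×4.7 = 0.7 V.
Since V_CE = 0.7 V > V_CE(sat) ≈ 0.2 V, the transistor is in the active region as assumed.

I_C ≈ 2.8 mA, V_CE ≈ 0.7 V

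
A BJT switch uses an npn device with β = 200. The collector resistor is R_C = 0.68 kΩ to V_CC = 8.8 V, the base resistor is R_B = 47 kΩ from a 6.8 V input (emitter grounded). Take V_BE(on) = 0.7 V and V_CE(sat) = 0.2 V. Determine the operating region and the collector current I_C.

saturation; I_C ≈ 13 mA

Assume active: I_B = (6.8 − 0.7)/47 = 0.13 mA, giving I_C = β·I_B = 26 mA.
But then V_CE = 8.8 − 26×0.68 = -8.85 V < V_CE(sat) = 0.2 V — impossible in the active region.
So the transistor is saturated. With V_CE = 0.2 V, I_C = (V_CC − 0.2)/R_C = 8.6/0.68 = 12.6 mA.
Check: β·I_B = 26 mA > I_C = 12.6 mA, confirming saturation.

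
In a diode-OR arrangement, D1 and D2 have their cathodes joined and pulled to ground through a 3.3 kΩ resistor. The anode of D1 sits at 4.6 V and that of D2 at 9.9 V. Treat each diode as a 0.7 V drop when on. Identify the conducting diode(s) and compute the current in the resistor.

Only D2 conducts; I_R ≈ 2.8 mA

Assume both conduct. Then node N would need to be at both 4.6−0.7 = 3.9 V and 9.9−0.7 = 9.2 V, which is impossible.
Assume only D2 conducts: V_N = 9.9 − 0.7 = 9.2 V, so I_R = 9.2/3.3 = 2.79 mA.
Check D1: its anode-to-cathode voltage is 4.6 − 9.2 = -4.6 V < 0.7 V, so it is off. The assumption is consistent.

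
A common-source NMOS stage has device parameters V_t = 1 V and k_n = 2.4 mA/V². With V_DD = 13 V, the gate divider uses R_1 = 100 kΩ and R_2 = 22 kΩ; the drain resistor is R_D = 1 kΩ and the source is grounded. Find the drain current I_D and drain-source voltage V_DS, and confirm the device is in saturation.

V_G = V_DD·R_2/(R_1+R_2) = 13×22/122 = 2.34 V. With the source grounded, V_GS = V_G = 2.34 V.
Assume saturation: I_D = (k_n/2)(V_GS − V_t)² = (2.4/2)×(2.34 − 1)² = 1.2×1.34² = 2.17 mA.
V_DS = V_DD − I_D·R_D = 13 − 2.17×1 = 10.8 V.
Saturation requires V_DS ≥ V_GS − V_t = 1.34 V; 10.8 ≥ 1.34 ✓.

I_D ≈ 2.2 mA, V_DS ≈ 11 V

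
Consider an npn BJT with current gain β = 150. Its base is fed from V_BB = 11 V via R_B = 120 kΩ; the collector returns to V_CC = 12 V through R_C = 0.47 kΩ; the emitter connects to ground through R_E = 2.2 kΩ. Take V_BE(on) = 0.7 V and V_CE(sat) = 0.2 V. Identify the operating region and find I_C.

Assume active. Base-emitter loop: I_B = (V_BB − V_BE)/(R_B + (β+1)R_E) = (11 − 0.7)/(120 + 151×2.2) = 0.0228 mA.
I_C = β·I_B = 150×0.0228 = 3.42 mA.
V_CE = V_CC − I_C·R_C − I_E·R_E = 12 − 3.42×0.47 − 3.44×2.2 = 2.83 V > V_CE(sat), so the active-region assumption holds.

active; I_C ≈ 3.4 mA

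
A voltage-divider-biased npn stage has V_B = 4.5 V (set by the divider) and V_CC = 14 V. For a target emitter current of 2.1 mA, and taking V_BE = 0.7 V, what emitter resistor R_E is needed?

V_E = V_B − V_BE = 4.5 − 0.7 = 3.8 V.
R_E = V_E / I_E = 3.8 / 2.1 = 1.81 kΩ.

R_E ≈ 1.8 kΩ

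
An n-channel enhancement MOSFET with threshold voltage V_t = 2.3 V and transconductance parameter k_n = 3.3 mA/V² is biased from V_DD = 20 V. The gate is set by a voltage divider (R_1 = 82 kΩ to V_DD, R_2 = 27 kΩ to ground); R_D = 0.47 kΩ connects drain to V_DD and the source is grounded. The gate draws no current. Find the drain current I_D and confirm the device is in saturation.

V_G = V_DD·R_2/(R_1+R_2) = 20×27/109 = 4.95 V. With the source grounded, V_GS = V_G = 4.95 V.
Assume saturation: I_D = (k_n/2)(V_GS − V_t)² = (3.3/2)×(4.95 − 2.3)² = 1.65×2.65² = 11.6 mA.
V_DS = V_DD − I_D·R_D = 20 − 11.6×0.47 = 14.5 V.
Saturation requires V_DS ≥ V_GS − V_t = 2.65 V; 14.5 ≥ 2.65 ✓.

I_D ≈ 12 mA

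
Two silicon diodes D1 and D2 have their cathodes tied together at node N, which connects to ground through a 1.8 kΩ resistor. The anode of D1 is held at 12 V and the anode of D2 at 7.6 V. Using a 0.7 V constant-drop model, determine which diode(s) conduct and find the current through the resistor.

Only D1 conducts; I_R ≈ 6.3 mA

Assume both conduct. Then node N would need to be at both 12−0.7 = 11.3 V and 7.6−0.7 = 6.9 V, which is impossible.
Assume only D1 conducts: V_N = 12 − 0.7 = 11.3 V, so I_R = 11.3/1.8 = 6.28 mA.
Check D2: its anode-to-cathode voltage is 7.6 − 11.3 = -3.7 V < 0.7 V, so it is off. The assumption is consistent.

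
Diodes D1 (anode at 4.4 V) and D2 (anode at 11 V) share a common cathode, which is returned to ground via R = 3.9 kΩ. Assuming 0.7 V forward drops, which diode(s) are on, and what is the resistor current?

Assume both conduct. Then node N would need to be at both 4.4−0.7 = 3.7 V and 11−0.7 = 10.3 V, which is impossible.
Assume only D2 conducts: V_N = 11 − 0.7 = 10.3 V, so I_R = 10.3/3.9 = 2.64 mA.
Check D1: its anode-to-cathode voltage is 4.4 − 10.3 = -5.9 V < 0.7 V, so it is off. The assumption is consistent.

Only D2 conducts; I_R ≈ 2.6 mA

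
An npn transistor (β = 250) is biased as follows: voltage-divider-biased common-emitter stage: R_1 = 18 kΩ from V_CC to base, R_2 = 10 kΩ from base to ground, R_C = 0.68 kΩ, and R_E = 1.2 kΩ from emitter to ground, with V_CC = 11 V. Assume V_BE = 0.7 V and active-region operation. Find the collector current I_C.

Thevenize the base divider: V_Th = V_CC·R_2/(R_1+R_2) = 11×10/28 = 3.93 V, R_Th = R_1‖R_2 = 6.43 kΩ.
Base-emitter loop: V_Th = I_B·R_Th + V_BE + (β+1)I_B·R_E, so I_B = (3.93 − 0.7) / (6.43 + 251×1.2) = 0.0105 mA.
I_C = β·I_B = 250×0.0105 = 2.62 mA, and I_E = (β+1)I_B = 2.63 mA.
V_CE = V_CC − I_C·R_C − I_E·R_E = 11 − 2.62×0.68 − 2.63×1.2 = 6.05 V.
V_CE = 6.05 V > 0.2 V confirms active-region operation.

I_C ≈ 2.6 mA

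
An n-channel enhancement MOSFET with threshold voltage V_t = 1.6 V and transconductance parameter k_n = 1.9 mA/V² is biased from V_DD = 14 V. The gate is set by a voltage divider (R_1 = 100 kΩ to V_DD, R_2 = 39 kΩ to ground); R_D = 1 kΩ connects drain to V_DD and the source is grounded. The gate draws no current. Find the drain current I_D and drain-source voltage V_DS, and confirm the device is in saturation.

V_G = V_DD·R_2/(R_1+R_2) = 14×39/139 = 3.93 V. With the source grounded, V_GS = V_G = 3.93 V.
Assume saturation: I_D = (k_n/2)(V_GS − V_t)² = (1.9/2)×(3.93 − 1.6)² = 0.95×2.33² = 5.15 mA.
V_DS = V_DD − I_D·R_D = 14 − 5.15×1 = 8.85 V.
Saturation requires V_DS ≥ V_GS − V_t = 2.33 V; 8.85 ≥ 2.33 ✓.

I_D ≈ 5.1 mA, V_DS ≈ 8.9 V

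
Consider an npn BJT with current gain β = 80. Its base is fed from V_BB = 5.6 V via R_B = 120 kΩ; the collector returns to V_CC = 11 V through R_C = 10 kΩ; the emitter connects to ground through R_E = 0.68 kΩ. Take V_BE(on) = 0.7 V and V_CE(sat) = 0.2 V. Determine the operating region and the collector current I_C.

saturation; I_C ≈ 1 mA

Assume active: I_B = (5.6 − 0.7)/(120 + 81×0.68) = 0.028 mA, I_C = β·I_B = 2.24 mA.
Then V_CE = 11 − 2.24×10 − 2.27×0.68 = -12.9 V < 0.2 V — the active assumption fails.
Re-solve with V_CE = 0.2 V. KCL at the emitter: V_E/R_E = (V_BB−0.7−V_E)/R_B + (V_CC−0.2−V_E)/R_C, giving V_E = 0.71 V.
I_C = (V_CC − 0.2 − V_E)/R_C = (10.8 − 0.71)/10 = 1.01 mA.
Check: I_B = (4.9 − 0.71)/120 = 0.0349 mA, and β·I_B = 2.79 mA > I_C, confirming saturation.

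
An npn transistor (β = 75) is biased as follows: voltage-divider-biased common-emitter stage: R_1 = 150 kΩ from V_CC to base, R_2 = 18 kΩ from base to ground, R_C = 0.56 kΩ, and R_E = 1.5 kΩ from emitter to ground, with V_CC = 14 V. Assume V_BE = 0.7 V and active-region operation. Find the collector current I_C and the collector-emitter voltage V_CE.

Thevenize the base divider: V_Th = V_CC·R_2/(R_1+R_2) = 14×18/168 = 1.5 V, R_Th = R_1‖R_2 = 16.1 kΩ.
Base-emitter loop: V_Th = I_B·R_Th + V_BE + (β+1)I_B·R_E, so I_B = (1.5 − 0.7) / (16.1 + 76×1.5) = 0.00615 mA.
I_C = β·I_B = 75×0.00615 = 0.461 mA, and I_E = (β+1)I_B = 0.467 mA.
V_CE = V_CC − I_C·R_C − I_E·R_E = 14 − 0.461×0.56 − 0.467×1.5 = 13 V.
V_CE = 13 V > 0.2 V confirms active-region operation.

I_C ≈ 0.46 mA, V_CE ≈ 13 V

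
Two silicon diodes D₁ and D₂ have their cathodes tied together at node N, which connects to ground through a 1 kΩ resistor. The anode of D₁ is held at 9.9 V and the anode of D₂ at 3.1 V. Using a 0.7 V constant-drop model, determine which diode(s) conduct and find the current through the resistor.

Assume both conduct. Then node N would need to be at both 9.9−0.7 = 9.2 V and 3.1−0.7 = 2.4 V, which is impossible.
Assume only D₁ conducts: V_N = 9.9 − 0.7 = 9.2 V, so I_R = 9.2/1 = 9.2 mA.
Check D₂: its anode-to-cathode voltage is 3.1 − 9.2 = -6.1 V < 0.7 V, so it is off. The assumption is consistent.

Only D₁ conducts; I_R ≈ 9.2 mA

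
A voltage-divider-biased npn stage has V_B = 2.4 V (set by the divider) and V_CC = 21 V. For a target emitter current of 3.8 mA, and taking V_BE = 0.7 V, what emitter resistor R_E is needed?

V_E = V_B − V_BE = 2.4 − 0.7 = 1.7 V.
R_E = V_E / I_E = 1.7 / 3.8 = 0.447 kΩ.

R_E ≈ 0.45 kΩ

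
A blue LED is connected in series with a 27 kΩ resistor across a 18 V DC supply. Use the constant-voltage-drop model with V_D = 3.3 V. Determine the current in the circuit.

I ≈ 0.54 mA

KVL around the loop: 18 = V_D + I·R = 3.3 + I × 27 kΩ.
So I = (18 − 3.3) / 27 kΩ = 14.7 / 27 = 0.544 mA.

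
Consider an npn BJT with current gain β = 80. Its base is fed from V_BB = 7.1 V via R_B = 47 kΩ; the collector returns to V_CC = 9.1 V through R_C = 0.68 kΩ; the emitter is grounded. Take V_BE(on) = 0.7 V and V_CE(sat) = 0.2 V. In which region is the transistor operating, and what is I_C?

Assume active. Base-emitter loop: I_B = (V_BB − V_BE)/R_B = (7.1 − 0.7)/47 = 0.136 mA.
I_C = β·I_B = 80×0.136 = 10.9 mA.
V_CE = V_CC − I_C·R_C = 9.1 − 10.9×0.68 = 1.69 V > V_CE(sat), so the active-region assumption holds.

active; I_C ≈ 11 mA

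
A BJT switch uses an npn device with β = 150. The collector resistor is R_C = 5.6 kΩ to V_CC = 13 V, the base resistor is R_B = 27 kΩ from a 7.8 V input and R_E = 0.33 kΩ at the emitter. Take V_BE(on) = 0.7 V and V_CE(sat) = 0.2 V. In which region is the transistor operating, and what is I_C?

saturation; I_C ≈ 2.1 mA

Assume active: I_B = (7.8 − 0.7)/(27 + 151×0.33) = 0.0924 mA, I_C = β·I_B = 13.9 mA.
Then V_CE = 13 − 13.9×5.6 − 14×0.33 = -69.2 V < 0.2 V — the active assumption fails.
Re-solve with V_CE = 0.2 V. KCL at the emitter: V_E/R_E = (V_BB−0.7−V_E)/R_B + (V_CC−0.2−V_E)/R_C, giving V_E = 0.785 V.
I_C = (V_CC − 0.2 − V_E)/R_C = (12.8 − 0.785)/5.6 = 2.15 mA.
Check: I_B = (7.1 − 0.785)/27 = 0.234 mA, and β·I_B = 35.1 mA > I_C, confirming saturation.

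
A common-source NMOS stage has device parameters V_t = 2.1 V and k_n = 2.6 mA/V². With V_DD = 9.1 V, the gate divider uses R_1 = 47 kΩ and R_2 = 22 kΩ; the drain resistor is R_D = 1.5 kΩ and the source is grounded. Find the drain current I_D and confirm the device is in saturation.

I_D ≈ 0.84 mA

V_G = V_DD·R_2/(R_1+R_2) = 9.1×22/69 = 2.9 V. With the source grounded, V_GS = V_G = 2.9 V.
Assume saturation: I_D = (k_n/2)(V_GS − V_t)² = (2.6/2)×(2.9 − 2.1)² = 1.3×0.801² = 0.835 mA.
V_DS = V_DD − I_D·R_D = 9.1 − 0.835×1.5 = 7.85 V.
Saturation requires V_DS ≥ V_GS − V_t = 0.801 V; 7.85 ≥ 0.801 ✓.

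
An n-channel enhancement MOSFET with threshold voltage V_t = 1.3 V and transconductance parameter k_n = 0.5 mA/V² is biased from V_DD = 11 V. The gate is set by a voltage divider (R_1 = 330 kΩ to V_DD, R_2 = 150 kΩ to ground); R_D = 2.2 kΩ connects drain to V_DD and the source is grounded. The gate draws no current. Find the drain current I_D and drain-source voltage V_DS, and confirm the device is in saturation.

I_D ≈ 1.1 mA, V_DS ≈ 8.5 V

V_G = V_DD·R_2/(R_1+R_2) = 11×150/480 = 3.44 V. With the source grounded, V_GS = V_G = 3.44 V.
Assume saturation: I_D = (k_n/2)(V_GS − V_t)² = (0.5/2)×(3.44 − 1.3)² = 0.25×2.14² = 1.14 mA.
V_DS = V_DD − I_D·R_D = 11 − 1.14×2.2 = 8.49 V.
Saturation requires V_DS ≥ V_GS − V_t = 2.14 V; 8.49 ≥ 2.14 ✓.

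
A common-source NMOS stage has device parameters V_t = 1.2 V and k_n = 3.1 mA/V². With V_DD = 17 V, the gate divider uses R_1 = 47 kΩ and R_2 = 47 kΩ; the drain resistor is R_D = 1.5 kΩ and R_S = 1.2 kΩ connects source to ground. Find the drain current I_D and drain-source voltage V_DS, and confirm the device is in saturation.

V_G = V_DD·R_2/(R_1+R_2) = 17×47/94 = 8.5 V.
Assume saturation: I_D = (k_n/2)(V_GS − V_t)² with V_GS = V_G − I_D·R_S = 8.5 − 1.2·I_D.
Substituting gives 2.23·I_D² − 28.2·I_D + 82.6 = 0, with roots I_D = 4.64 or 7.97 mA.
The root I_D = 7.97 mA gives V_GS = -1.07 V ≤ V_t, so take I_D = 4.64 mA.
Then V_GS = 2.93 V and V_DS = V_DD − I_D(R_D+R_S) = 17 − 4.64×2.7 = 4.47 V.
Saturation requires V_DS ≥ V_GS − V_t = 1.73 V; 4.47 ≥ 1.73 ✓.

I_D ≈ 4.6 mA, V_DS ≈ 4.5 V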